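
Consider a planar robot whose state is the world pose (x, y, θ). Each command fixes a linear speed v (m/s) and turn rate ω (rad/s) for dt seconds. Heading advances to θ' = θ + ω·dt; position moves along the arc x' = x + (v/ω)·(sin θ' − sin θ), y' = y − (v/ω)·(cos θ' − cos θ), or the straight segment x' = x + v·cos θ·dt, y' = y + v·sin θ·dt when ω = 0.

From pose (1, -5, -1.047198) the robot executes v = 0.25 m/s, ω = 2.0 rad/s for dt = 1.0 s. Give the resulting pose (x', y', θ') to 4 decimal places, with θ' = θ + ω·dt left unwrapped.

θ' = -1.0472 + 2.0·1.0 = 0.9528
R = v/ω = 0.25/2.0 = 0.1250
x' = 1 + 0.1250·(sin 0.9528 − sin -1.0472) = 1.2101
y' = -5 − 0.1250·(cos 0.9528 − cos -1.0472) = -5.0099

(1.2101, -5.0099, 0.9528)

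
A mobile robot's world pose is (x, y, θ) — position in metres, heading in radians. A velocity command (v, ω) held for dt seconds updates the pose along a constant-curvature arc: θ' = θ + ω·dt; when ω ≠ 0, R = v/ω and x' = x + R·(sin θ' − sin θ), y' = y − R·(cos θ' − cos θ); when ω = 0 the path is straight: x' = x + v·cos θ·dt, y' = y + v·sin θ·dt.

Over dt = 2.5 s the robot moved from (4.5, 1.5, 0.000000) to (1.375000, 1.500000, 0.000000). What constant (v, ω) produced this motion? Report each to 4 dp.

Δθ = 0.000000 − 0.000000 = 0.000000
ω = Δθ/dt = 0.000000/2.5 = 0.0000
ω = 0 → v = (Δx·cos θ + Δy·sin θ)/dt = -1.2500

v = -1.2500, ω = 0.0000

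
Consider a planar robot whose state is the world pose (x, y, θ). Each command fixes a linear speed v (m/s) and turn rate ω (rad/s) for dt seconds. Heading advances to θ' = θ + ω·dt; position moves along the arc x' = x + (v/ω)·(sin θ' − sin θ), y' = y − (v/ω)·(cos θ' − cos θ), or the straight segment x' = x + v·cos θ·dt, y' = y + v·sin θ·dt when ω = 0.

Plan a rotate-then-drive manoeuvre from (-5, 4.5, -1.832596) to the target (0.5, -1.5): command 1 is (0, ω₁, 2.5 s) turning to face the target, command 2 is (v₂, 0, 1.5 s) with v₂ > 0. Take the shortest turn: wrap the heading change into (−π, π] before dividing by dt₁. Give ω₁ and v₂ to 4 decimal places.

heading to target = atan2(-1.5−4.5, 0.5−-5) = -0.8288
Δθ = wrap(-0.8288 − -1.8326) = 1.0037; ω₁ = Δθ/dt₁ = 0.4015
distance = √((0.5−-5)² + (-1.5−4.5)²) = 8.1394; v₂ = distance/dt₂ = 5.4263

ω₁ = 0.4015, v₂ = 5.4263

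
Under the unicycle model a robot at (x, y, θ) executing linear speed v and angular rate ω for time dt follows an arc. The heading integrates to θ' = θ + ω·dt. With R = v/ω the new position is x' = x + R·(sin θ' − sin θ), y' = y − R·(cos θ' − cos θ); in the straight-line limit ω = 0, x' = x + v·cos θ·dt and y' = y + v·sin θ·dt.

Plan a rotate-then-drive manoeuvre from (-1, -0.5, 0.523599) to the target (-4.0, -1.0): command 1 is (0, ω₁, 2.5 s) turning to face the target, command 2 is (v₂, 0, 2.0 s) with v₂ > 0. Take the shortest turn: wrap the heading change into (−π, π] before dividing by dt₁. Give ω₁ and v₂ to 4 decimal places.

ω₁ = 1.1133, v₂ = 1.5207

heading to target = atan2(-1−-0.5, -4−-1) = -2.9764
Δθ = wrap(-2.9764 − 0.5236) = 2.7831; ω₁ = Δθ/dt₁ = 1.1133
distance = √((-4−-1)² + (-1−-0.5)²) = 3.0414; v₂ = distance/dt₂ = 1.5207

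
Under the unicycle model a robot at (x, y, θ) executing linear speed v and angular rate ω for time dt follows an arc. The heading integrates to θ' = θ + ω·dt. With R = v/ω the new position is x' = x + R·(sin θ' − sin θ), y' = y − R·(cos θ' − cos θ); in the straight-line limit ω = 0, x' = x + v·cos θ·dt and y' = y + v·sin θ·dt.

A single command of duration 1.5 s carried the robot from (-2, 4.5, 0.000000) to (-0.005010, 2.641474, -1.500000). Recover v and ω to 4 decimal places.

Δθ = -1.500000 − 0.000000 = -1.500000
ω = Δθ/dt = -1.500000/1.5 = -1.0000
R = Δx/(sin θ' − sin θ) = -2.0000
v = R·ω = -2.0000·-1.0000 = 2.0000

v = 2.0000, ω = -1.0000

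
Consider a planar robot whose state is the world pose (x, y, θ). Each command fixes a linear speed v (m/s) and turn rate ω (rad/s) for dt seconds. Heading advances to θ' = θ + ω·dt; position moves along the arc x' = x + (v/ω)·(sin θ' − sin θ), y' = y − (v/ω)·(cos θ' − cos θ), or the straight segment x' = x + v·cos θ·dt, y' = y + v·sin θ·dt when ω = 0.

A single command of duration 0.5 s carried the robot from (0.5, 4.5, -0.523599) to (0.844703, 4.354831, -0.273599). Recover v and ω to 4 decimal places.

v = 0.7500, ω = 0.5000

Δθ = -0.273599 − -0.523599 = 0.250000
ω = Δθ/dt = 0.250000/0.5 = 0.5000
R = Δx/(sin θ' − sin θ) = 1.5000
v = R·ω = 1.5000·0.5000 = 0.7500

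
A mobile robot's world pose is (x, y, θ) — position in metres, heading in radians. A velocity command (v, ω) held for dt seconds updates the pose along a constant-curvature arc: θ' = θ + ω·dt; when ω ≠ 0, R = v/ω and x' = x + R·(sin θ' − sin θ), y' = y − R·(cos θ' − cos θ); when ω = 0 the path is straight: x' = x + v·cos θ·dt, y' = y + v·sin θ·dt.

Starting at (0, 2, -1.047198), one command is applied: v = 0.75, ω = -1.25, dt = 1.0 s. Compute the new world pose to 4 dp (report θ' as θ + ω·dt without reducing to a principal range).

θ' = -1.0472 + -1.25·1.0 = -2.2972
R = v/ω = 0.75/-1.25 = -0.6000
x' = 0 + -0.6000·(sin -2.2972 − sin -1.0472) = -0.0711
y' = 2 − -0.6000·(cos -2.2972 − cos -1.0472) = 1.3015

(-0.0711, 1.3015, -2.2972)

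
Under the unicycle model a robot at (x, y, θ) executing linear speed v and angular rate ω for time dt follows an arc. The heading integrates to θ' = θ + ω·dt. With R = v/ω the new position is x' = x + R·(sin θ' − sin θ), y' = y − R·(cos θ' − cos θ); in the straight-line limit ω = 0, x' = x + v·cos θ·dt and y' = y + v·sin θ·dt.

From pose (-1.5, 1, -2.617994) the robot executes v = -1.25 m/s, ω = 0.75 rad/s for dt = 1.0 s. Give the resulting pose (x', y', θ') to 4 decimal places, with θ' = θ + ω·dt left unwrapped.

θ' = -2.6180 + 0.75·1.0 = -1.8680
R = v/ω = -1.25/0.75 = -1.6667
x' = -1.5 + -1.6667·(sin -1.8680 − sin -2.6180) = -0.7397
y' = 1 − -1.6667·(cos -1.8680 − cos -2.6180) = 1.9553

(-0.7397, 1.9553, -1.8680)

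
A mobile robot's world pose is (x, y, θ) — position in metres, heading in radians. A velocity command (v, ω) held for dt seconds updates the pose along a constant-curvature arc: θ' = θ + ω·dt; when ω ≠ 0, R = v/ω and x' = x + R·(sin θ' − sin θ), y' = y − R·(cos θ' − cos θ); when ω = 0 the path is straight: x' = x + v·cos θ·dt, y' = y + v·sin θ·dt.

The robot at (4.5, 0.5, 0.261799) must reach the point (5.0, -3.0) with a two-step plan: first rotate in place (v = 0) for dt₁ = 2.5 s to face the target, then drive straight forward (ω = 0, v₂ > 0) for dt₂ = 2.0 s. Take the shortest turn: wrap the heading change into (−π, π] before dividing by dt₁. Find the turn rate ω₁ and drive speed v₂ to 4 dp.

ω₁ = -0.6763, v₂ = 1.7678

heading to target = atan2(-3−0.5, 5−4.5) = -1.4289
Δθ = wrap(-1.4289 − 0.2618) = -1.6907; ω₁ = Δθ/dt₁ = -0.6763
distance = √((5−4.5)² + (-3−0.5)²) = 3.5355; v₂ = distance/dt₂ = 1.7678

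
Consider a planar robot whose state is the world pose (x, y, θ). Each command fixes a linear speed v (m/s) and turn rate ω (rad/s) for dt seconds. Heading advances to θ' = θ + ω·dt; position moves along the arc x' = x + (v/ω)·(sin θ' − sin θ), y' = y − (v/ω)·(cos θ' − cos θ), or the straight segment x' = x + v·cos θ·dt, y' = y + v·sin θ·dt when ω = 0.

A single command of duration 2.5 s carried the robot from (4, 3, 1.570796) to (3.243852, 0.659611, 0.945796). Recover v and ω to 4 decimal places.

v = -1.0000, ω = -0.2500

Δθ = 0.945796 − 1.570796 = -0.625000
ω = Δθ/dt = -0.625000/2.5 = -0.2500
R = −Δy/(cos θ' − cos θ) = 4.0000
v = R·ω = 4.0000·-0.2500 = -1.0000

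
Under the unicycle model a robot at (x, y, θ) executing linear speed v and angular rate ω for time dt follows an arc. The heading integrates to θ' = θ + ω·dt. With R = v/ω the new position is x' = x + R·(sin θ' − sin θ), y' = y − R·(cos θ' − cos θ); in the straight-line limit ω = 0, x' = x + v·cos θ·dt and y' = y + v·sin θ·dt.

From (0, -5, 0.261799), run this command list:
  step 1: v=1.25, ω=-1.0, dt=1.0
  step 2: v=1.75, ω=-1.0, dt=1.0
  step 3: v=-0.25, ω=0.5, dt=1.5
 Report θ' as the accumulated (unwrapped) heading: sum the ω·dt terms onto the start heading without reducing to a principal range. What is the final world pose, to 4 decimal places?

step 1: θ'=-0.7382 (R=-1.2500) → pose (1.1647, -5.2828, -0.7382)
step 2: θ'=-1.7382 (R=-1.7500) → pose (1.7126, -6.8688, -1.7382)
step 3: θ'=-0.9882 (R=-0.5000) → pose (1.6371, -6.5104, -0.9882)

(1.6371, -6.5104, -0.9882)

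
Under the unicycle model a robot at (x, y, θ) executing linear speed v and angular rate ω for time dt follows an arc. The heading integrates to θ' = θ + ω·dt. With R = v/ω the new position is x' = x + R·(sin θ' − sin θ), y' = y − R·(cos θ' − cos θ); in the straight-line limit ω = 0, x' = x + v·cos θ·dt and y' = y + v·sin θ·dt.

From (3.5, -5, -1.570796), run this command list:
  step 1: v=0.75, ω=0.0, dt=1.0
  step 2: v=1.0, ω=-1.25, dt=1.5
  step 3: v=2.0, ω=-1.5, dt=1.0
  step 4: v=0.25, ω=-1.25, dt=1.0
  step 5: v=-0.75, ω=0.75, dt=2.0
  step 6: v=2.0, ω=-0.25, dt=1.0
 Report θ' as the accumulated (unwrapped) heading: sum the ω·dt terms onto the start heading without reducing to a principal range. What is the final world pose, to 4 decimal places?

step 1: θ'=-1.5708 (straight) → pose (3.5000, -5.7500, -1.5708)
step 2: θ'=-3.4458 (R=-0.8000) → pose (2.4604, -6.5133, -3.4458)
step 3: θ'=-4.9458 (R=-1.3333) → pose (1.5626, -4.9328, -4.9458)
step 4: θ'=-6.1958 (R=-0.2000) → pose (1.7397, -4.7798, -6.1958)
step 5: θ'=-4.6958 (R=-1.0000) → pose (0.8271, -5.7926, -4.6958)
step 6: θ'=-4.9458 (R=-8.0000) → pose (1.0429, -3.8095, -4.9458)

(1.0429, -3.8095, -4.9458)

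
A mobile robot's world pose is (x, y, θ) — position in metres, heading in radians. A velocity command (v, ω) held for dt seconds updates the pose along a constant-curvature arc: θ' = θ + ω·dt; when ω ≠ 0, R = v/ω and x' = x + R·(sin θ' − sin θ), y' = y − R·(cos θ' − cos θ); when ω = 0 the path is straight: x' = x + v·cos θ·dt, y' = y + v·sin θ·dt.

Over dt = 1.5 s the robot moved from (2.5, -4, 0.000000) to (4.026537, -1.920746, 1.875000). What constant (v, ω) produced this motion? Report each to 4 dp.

Δθ = 1.875000 − 0.000000 = 1.875000
ω = Δθ/dt = 1.875000/1.5 = 1.2500
R = −Δy/(cos θ' − cos θ) = 1.6000
v = R·ω = 1.6000·1.2500 = 2.0000

v = 2.0000, ω = 1.2500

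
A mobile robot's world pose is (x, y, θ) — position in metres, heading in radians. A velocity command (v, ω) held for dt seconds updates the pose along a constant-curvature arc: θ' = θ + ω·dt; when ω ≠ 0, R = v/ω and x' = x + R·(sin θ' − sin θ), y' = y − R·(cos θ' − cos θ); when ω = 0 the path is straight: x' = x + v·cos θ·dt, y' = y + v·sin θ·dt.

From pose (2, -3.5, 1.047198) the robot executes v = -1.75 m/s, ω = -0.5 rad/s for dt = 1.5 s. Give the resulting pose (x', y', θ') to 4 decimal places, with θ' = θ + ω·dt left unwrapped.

(-0.0061, -5.0966, 0.2972)

θ' = 1.0472 + -0.5·1.5 = 0.2972
R = v/ω = -1.75/-0.5 = 3.5000
x' = 2 + 3.5000·(sin 0.2972 − sin 1.0472) = -0.0061
y' = -3.5 − 3.5000·(cos 0.2972 − cos 1.0472) = -5.0966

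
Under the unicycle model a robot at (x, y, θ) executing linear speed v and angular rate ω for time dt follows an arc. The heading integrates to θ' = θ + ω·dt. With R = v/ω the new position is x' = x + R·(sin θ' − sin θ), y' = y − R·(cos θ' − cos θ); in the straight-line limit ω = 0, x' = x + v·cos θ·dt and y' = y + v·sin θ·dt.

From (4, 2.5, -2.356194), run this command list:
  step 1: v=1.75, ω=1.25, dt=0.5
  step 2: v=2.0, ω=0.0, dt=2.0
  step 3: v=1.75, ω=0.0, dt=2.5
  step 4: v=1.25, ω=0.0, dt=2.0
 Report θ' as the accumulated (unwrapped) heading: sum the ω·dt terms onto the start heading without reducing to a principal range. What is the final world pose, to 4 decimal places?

step 1: θ'=-1.7312 (R=1.4000) → pose (3.6079, 1.7336, -1.7312)
step 2: θ'=-1.7312 (straight) → pose (2.9691, -2.2150, -1.7312)
step 3: θ'=-1.7312 (straight) → pose (2.2703, -6.5339, -1.7312)
step 4: θ'=-1.7312 (straight) → pose (1.8711, -9.0018, -1.7312)

(1.8711, -9.0018, -1.7312)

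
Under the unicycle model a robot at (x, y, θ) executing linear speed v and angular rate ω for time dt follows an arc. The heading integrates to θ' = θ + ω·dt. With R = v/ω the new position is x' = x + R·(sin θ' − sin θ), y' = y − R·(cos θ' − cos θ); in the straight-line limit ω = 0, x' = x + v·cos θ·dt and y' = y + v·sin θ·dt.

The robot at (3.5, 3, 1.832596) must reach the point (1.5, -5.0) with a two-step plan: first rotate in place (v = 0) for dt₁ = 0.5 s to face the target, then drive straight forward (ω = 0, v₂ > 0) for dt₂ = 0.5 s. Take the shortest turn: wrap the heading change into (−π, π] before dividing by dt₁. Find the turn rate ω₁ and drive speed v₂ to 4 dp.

ω₁ = 5.2696, v₂ = 16.4924

heading to target = atan2(-5−3, 1.5−3.5) = -1.8158
Δθ = wrap(-1.8158 − 1.8326) = 2.6348; ω₁ = Δθ/dt₁ = 5.2696
distance = √((1.5−3.5)² + (-5−3)²) = 8.2462; v₂ = distance/dt₂ = 16.4924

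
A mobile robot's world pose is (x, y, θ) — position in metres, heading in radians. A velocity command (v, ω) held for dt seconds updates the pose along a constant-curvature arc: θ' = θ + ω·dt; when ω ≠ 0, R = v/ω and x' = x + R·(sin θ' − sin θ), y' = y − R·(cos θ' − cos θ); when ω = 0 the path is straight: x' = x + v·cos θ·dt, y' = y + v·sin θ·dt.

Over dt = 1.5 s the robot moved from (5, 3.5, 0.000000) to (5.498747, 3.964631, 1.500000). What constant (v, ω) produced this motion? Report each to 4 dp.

Δθ = 1.500000 − 0.000000 = 1.500000
ω = Δθ/dt = 1.500000/1.5 = 1.0000
R = Δx/(sin θ' − sin θ) = 0.5000
v = R·ω = 0.5000·1.0000 = 0.5000

v = 0.5000, ω = 1.0000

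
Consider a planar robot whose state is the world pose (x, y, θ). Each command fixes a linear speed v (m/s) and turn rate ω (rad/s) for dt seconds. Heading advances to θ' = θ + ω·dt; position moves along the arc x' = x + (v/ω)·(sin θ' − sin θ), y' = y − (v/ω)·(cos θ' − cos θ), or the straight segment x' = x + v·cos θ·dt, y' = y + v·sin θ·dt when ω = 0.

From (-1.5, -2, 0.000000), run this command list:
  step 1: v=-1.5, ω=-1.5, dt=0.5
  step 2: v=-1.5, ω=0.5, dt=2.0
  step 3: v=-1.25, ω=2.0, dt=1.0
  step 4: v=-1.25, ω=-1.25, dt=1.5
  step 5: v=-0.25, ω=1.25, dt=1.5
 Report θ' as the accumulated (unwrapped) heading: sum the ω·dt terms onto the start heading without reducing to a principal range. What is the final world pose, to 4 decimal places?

step 1: θ'=-0.7500 (R=1.0000) → pose (-2.1816, -1.7317, -0.7500)
step 2: θ'=0.2500 (R=-3.0000) → pose (-4.9688, -1.0200, 0.2500)
step 3: θ'=2.2500 (R=-0.6250) → pose (-5.3004, -2.0182, 2.2500)
step 4: θ'=0.3750 (R=1.0000) → pose (-5.7122, -3.5769, 0.3750)
step 5: θ'=2.2500 (R=-0.2000) → pose (-5.7946, -3.8886, 2.2500)

(-5.7946, -3.8886, 2.2500)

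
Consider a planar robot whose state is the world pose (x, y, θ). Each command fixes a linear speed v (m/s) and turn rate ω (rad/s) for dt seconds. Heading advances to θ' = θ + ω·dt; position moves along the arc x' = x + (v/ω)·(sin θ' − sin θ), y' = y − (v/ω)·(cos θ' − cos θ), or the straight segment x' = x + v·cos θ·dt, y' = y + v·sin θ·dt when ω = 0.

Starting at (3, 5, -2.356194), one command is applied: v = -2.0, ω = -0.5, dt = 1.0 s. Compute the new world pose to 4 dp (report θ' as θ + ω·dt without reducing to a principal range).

(4.7023, 6.0098, -2.8562)

θ' = -2.3562 + -0.5·1.0 = -2.8562
R = v/ω = -2.0/-0.5 = 4.0000
x' = 3 + 4.0000·(sin -2.8562 − sin -2.3562) = 4.7023
y' = 5 − 4.0000·(cos -2.8562 − cos -2.3562) = 6.0098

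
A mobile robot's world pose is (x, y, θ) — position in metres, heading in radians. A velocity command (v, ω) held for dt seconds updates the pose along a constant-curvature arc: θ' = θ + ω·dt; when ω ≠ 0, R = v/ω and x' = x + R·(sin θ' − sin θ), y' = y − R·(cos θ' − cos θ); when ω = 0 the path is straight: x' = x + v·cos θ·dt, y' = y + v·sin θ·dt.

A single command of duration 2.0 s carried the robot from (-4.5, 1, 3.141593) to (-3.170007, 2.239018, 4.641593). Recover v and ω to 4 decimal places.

Δθ = 4.641593 − 3.141593 = 1.500000
ω = Δθ/dt = 1.500000/2.0 = 0.7500
R = Δx/(sin θ' − sin θ) = -1.3333
v = R·ω = -1.3333·0.7500 = -1.0000

v = -1.0000, ω = 0.7500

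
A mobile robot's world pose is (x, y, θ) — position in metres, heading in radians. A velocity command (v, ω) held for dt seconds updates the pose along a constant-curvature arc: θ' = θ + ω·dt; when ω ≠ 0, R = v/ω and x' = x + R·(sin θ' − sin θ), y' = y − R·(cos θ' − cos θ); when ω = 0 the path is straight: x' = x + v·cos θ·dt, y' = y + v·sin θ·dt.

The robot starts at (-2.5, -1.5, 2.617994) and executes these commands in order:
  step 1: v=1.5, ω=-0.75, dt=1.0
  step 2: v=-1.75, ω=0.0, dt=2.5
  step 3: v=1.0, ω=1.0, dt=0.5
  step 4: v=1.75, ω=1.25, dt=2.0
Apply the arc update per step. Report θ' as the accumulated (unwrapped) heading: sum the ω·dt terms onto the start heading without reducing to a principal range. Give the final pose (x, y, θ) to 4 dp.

step 1: θ'=1.8680 (R=-2.0000) → pose (-3.4123, -0.3536, 1.8680)
step 2: θ'=1.8680 (straight) → pose (-2.1311, -4.5368, 1.8680)
step 3: θ'=2.3680 (R=1.0000) → pose (-2.3886, -4.1143, 2.3680)
step 4: θ'=4.8680 (R=1.4000) → pose (-4.7499, -5.3328, 4.8680)

(-4.7499, -5.3328, 4.8680)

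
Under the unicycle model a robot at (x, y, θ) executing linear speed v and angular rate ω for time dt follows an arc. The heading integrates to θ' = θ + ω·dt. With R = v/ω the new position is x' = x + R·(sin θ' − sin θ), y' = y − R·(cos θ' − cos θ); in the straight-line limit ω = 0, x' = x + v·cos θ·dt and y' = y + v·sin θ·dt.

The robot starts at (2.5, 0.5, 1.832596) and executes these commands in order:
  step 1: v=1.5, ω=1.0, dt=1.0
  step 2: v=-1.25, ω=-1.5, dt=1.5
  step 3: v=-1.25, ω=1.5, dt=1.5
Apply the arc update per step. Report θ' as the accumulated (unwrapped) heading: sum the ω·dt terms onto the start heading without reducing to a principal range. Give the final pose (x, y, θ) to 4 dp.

(1.9174, -1.4387, 2.8326)

step 1: θ'=2.8326 (R=1.5000) → pose (1.5073, 1.5407, 2.8326)
step 2: θ'=0.5826 (R=0.8333) → pose (1.7123, 0.0510, 0.5826)
step 3: θ'=2.8326 (R=-0.8333) → pose (1.9174, -1.4387, 2.8326)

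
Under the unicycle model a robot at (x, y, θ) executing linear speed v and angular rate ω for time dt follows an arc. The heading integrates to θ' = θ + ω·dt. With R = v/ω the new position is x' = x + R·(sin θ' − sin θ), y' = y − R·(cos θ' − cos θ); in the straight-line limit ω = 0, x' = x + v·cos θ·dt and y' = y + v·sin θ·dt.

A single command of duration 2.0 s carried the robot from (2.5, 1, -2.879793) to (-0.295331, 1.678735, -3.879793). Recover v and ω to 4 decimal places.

Δθ = -3.879793 − -2.879793 = -1.000000
ω = Δθ/dt = -1.000000/2.0 = -0.5000
R = Δx/(sin θ' − sin θ) = -3.0000
v = R·ω = -3.0000·-0.5000 = 1.5000

v = 1.5000, ω = -0.5000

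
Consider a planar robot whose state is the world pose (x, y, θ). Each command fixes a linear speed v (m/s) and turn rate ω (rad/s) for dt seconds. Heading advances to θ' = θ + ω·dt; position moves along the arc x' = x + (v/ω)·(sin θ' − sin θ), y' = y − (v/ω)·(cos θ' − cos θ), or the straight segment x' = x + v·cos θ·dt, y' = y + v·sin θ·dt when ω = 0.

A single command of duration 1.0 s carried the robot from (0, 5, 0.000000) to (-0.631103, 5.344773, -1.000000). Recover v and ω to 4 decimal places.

Δθ = -1.000000 − 0.000000 = -1.000000
ω = Δθ/dt = -1.000000/1.0 = -1.0000
R = Δx/(sin θ' − sin θ) = 0.7500
v = R·ω = 0.7500·-1.0000 = -0.7500

v = -0.7500, ω = -1.0000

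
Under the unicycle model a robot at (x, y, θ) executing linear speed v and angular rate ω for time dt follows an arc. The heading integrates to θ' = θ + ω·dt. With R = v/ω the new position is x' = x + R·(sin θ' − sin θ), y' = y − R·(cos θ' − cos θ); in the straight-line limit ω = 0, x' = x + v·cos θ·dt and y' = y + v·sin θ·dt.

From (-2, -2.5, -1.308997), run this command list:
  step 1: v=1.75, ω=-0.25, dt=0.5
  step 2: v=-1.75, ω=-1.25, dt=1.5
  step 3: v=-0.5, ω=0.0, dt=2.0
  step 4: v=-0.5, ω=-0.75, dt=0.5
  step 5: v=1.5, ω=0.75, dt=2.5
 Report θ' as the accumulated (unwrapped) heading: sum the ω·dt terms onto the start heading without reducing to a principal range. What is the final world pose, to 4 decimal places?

step 1: θ'=-1.4340 (R=-7.0000) → pose (-1.8269, -3.3571, -1.4340)
step 2: θ'=-3.3090 (R=1.4000) → pose (-0.2067, -1.7858, -3.3090)
step 3: θ'=-3.3090 (straight) → pose (0.7793, -1.9524, -3.3090)
step 4: θ'=-3.6840 (R=0.6667) → pose (1.0124, -2.0388, -3.6840)
step 5: θ'=-1.8090 (R=2.0000) → pose (-1.9635, -3.2798, -1.8090)

(-1.9635, -3.2798, -1.8090)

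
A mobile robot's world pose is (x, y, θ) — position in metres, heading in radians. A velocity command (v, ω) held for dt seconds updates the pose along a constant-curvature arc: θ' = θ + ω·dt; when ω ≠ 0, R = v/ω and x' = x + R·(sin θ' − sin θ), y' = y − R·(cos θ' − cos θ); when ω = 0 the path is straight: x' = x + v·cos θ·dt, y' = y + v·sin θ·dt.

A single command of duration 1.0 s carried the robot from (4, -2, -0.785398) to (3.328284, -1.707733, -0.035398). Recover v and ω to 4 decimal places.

v = -0.7500, ω = 0.7500

Δθ = -0.035398 − -0.785398 = 0.750000
ω = Δθ/dt = 0.750000/1.0 = 0.7500
R = Δx/(sin θ' − sin θ) = -1.0000
v = R·ω = -1.0000·0.7500 = -0.7500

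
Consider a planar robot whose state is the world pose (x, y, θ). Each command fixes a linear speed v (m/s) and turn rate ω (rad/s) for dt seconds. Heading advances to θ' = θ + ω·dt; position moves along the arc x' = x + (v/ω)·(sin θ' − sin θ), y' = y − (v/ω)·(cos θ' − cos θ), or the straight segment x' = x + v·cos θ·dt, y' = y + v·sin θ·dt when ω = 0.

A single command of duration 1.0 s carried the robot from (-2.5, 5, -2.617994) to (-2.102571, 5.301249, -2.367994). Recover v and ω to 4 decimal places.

Δθ = -2.367994 − -2.617994 = 0.250000
ω = Δθ/dt = 0.250000/1.0 = 0.2500
R = Δx/(sin θ' − sin θ) = -2.0000
v = R·ω = -2.0000·0.2500 = -0.5000

v = -0.5000, ω = 0.2500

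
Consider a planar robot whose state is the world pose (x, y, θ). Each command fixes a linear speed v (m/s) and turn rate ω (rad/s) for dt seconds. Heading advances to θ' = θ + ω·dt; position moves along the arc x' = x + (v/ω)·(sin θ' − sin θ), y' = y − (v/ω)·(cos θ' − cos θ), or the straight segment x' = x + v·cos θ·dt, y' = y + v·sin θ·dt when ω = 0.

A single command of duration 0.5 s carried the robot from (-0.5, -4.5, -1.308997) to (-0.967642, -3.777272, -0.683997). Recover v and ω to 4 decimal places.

v = -1.7500, ω = 1.2500

Δθ = -0.683997 − -1.308997 = 0.625000
ω = Δθ/dt = 0.625000/0.5 = 1.2500
R = −Δy/(cos θ' − cos θ) = -1.4000
v = R·ω = -1.4000·1.2500 = -1.7500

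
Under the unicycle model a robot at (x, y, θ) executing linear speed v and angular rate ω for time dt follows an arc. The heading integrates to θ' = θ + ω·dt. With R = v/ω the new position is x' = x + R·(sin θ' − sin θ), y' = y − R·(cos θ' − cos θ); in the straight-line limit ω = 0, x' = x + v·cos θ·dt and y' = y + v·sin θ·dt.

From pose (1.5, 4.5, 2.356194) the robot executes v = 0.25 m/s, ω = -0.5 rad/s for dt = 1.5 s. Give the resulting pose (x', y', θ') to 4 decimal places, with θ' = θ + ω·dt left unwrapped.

θ' = 2.3562 + -0.5·1.5 = 1.6062
R = v/ω = 0.25/-0.5 = -0.5000
x' = 1.5 + -0.5000·(sin 1.6062 − sin 2.3562) = 1.3539
y' = 4.5 − -0.5000·(cos 1.6062 − cos 2.3562) = 4.8359

(1.3539, 4.8359, 1.6062)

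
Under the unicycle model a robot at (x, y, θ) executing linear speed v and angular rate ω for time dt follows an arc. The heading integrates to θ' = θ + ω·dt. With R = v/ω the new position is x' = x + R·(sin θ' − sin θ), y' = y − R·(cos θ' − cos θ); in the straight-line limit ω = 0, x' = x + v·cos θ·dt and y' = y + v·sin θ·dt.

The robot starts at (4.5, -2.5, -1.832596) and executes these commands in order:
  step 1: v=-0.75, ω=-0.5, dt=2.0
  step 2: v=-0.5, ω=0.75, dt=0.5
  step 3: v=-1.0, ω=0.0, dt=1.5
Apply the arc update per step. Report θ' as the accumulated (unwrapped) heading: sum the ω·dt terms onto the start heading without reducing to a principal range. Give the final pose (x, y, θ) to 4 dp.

step 1: θ'=-2.8326 (R=1.5000) → pose (5.4927, -1.4593, -2.8326)
step 2: θ'=-2.4576 (R=-0.6667) → pose (5.7113, -1.3409, -2.4576)
step 3: θ'=-2.4576 (straight) → pose (6.8738, -0.3930, -2.4576)

(6.8738, -0.3930, -2.4576)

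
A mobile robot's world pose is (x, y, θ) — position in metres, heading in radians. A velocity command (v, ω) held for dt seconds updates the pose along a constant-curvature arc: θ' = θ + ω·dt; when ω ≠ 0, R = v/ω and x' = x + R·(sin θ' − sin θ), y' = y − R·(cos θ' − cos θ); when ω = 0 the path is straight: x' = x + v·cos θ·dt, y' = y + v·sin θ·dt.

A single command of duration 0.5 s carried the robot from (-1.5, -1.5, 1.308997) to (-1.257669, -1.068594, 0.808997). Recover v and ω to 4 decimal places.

v = 1.0000, ω = -1.0000

Δθ = 0.808997 − 1.308997 = -0.500000
ω = Δθ/dt = -0.500000/0.5 = -1.0000
R = −Δy/(cos θ' − cos θ) = -1.0000
v = R·ω = -1.0000·-1.0000 = 1.0000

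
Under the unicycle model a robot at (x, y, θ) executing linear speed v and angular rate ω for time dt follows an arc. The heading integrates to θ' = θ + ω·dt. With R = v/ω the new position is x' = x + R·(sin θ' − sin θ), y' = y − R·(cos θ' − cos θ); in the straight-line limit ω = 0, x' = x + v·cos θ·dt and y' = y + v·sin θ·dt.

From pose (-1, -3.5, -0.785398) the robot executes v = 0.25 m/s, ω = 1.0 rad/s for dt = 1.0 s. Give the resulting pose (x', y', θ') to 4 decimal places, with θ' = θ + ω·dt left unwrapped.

(-0.7700, -3.5675, 0.2146)

θ' = -0.7854 + 1.0·1.0 = 0.2146
R = v/ω = 0.25/1.0 = 0.2500
x' = -1 + 0.2500·(sin 0.2146 − sin -0.7854) = -0.7700
y' = -3.5 − 0.2500·(cos 0.2146 − cos -0.7854) = -3.5675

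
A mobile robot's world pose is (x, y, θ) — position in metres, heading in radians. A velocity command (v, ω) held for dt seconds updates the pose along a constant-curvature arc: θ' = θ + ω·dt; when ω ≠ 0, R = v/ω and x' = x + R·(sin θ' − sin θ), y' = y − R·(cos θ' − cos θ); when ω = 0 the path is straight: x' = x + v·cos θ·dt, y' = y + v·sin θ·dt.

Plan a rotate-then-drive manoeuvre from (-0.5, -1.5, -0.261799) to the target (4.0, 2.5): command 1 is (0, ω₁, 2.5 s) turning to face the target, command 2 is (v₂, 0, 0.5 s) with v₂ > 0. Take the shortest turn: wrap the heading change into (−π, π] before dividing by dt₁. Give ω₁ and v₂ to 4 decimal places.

heading to target = atan2(2.5−-1.5, 4−-0.5) = 0.7266
Δθ = wrap(0.7266 − -0.2618) = 0.9884; ω₁ = Δθ/dt₁ = 0.3954
distance = √((4−-0.5)² + (2.5−-1.5)²) = 6.0208; v₂ = distance/dt₂ = 12.0416

ω₁ = 0.3954, v₂ = 12.0416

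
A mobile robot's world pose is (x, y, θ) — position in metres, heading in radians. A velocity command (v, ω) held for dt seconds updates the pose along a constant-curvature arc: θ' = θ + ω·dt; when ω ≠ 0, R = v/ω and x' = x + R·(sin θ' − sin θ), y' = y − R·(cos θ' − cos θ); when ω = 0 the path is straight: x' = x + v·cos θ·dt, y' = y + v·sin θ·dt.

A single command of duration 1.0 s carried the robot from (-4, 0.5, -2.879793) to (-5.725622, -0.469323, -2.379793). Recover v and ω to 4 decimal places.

v = 2.0000, ω = 0.5000

Δθ = -2.379793 − -2.879793 = 0.500000
ω = Δθ/dt = 0.500000/1.0 = 0.5000
R = Δx/(sin θ' − sin θ) = 4.0000
v = R·ω = 4.0000·0.5000 = 2.0000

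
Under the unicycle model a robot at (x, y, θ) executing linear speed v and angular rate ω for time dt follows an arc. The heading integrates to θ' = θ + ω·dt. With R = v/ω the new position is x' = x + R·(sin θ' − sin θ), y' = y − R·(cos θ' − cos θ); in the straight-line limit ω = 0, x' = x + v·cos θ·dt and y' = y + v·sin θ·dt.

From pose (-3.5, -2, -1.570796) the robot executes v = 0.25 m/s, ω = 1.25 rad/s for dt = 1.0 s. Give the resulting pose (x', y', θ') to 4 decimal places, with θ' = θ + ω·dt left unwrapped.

θ' = -1.5708 + 1.25·1.0 = -0.3208
R = v/ω = 0.25/1.25 = 0.2000
x' = -3.5 + 0.2000·(sin -0.3208 − sin -1.5708) = -3.3631
y' = -2 − 0.2000·(cos -0.3208 − cos -1.5708) = -2.1898

(-3.3631, -2.1898, -0.3208)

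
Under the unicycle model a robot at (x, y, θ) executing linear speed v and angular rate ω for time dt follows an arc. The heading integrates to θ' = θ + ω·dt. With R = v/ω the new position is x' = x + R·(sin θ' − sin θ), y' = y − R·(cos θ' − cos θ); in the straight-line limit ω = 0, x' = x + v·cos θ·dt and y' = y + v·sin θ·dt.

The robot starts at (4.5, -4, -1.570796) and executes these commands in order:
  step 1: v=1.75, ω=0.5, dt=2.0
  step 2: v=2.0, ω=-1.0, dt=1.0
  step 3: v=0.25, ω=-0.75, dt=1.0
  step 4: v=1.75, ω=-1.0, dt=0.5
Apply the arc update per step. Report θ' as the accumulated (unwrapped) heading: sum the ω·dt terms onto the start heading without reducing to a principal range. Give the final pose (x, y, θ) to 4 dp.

step 1: θ'=-0.5708 (R=3.5000) → pose (6.1089, -6.9451, -0.5708)
step 2: θ'=-1.5708 (R=-2.0000) → pose (7.0283, -8.6281, -1.5708)
step 3: θ'=-2.3208 (R=-0.3333) → pose (6.9389, -8.8553, -2.3208)
step 4: θ'=-2.8208 (R=-1.7500) → pose (6.2103, -9.3232, -2.8208)

(6.2103, -9.3232, -2.8208)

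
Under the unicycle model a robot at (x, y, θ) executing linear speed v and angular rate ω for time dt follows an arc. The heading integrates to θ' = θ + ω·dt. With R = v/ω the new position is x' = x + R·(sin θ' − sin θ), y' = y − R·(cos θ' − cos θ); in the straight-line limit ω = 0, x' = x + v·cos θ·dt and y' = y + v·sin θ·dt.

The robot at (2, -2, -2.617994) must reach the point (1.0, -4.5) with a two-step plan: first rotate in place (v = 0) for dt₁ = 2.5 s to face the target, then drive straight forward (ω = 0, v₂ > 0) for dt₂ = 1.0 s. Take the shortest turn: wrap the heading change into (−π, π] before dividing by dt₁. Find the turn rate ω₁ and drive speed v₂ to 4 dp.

heading to target = atan2(-4.5−-2, 1−2) = -1.9513
Δθ = wrap(-1.9513 − -2.6180) = 0.6667; ω₁ = Δθ/dt₁ = 0.2667
distance = √((1−2)² + (-4.5−-2)²) = 2.6926; v₂ = distance/dt₂ = 2.6926

ω₁ = 0.2667, v₂ = 2.6926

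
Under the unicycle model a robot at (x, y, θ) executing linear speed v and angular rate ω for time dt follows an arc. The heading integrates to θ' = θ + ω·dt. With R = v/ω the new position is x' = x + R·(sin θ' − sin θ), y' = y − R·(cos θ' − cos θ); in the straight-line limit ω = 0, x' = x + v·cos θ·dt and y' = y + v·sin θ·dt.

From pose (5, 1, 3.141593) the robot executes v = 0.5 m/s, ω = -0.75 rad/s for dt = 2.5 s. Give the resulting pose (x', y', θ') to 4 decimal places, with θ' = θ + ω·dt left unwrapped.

θ' = 3.1416 + -0.75·2.5 = 1.2666
R = v/ω = 0.5/-0.75 = -0.6667
x' = 5 + -0.6667·(sin 1.2666 − sin 3.1416) = 4.3639
y' = 1 − -0.6667·(cos 1.2666 − cos 3.1416) = 1.8664

(4.3639, 1.8664, 1.2666)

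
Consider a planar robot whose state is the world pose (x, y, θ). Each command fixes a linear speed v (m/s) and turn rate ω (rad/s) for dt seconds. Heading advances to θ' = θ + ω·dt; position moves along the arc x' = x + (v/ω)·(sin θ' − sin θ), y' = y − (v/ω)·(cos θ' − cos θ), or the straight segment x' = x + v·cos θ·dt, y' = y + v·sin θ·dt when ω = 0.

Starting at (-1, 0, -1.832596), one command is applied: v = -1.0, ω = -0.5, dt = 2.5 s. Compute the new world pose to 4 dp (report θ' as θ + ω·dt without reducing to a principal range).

θ' = -1.8326 + -0.5·2.5 = -3.0826
R = v/ω = -1.0/-0.5 = 2.0000
x' = -1 + 2.0000·(sin -3.0826 − sin -1.8326) = 0.8139
y' = 0 − 2.0000·(cos -3.0826 − cos -1.8326) = 1.4789

(0.8139, 1.4789, -3.0826)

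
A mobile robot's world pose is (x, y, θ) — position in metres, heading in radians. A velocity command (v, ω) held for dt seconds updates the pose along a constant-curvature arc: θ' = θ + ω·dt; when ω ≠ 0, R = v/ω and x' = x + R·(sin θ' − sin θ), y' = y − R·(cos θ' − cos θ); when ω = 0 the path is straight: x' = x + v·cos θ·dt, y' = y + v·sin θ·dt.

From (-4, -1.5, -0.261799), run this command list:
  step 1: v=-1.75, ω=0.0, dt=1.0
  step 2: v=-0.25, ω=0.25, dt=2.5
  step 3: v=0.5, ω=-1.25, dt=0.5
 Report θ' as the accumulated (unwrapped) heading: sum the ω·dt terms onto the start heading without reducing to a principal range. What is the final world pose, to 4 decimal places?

step 1: θ'=-0.2618 (straight) → pose (-5.6904, -1.0471, -0.2618)
step 2: θ'=0.3632 (R=-1.0000) → pose (-6.3045, -1.0782, 0.3632)
step 3: θ'=-0.2618 (R=-0.4000) → pose (-6.0588, -1.0658, -0.2618)

(-6.0588, -1.0658, -0.2618)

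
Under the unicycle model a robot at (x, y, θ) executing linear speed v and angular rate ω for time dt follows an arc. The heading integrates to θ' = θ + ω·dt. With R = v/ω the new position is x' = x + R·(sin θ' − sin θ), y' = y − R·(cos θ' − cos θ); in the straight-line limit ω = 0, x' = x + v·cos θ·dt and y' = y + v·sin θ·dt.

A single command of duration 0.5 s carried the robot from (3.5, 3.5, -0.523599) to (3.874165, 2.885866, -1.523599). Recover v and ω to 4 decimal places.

v = 1.5000, ω = -2.0000

Δθ = -1.523599 − -0.523599 = -1.000000
ω = Δθ/dt = -1.000000/0.5 = -2.0000
R = −Δy/(cos θ' − cos θ) = -0.7500
v = R·ω = -0.7500·-2.0000 = 1.5000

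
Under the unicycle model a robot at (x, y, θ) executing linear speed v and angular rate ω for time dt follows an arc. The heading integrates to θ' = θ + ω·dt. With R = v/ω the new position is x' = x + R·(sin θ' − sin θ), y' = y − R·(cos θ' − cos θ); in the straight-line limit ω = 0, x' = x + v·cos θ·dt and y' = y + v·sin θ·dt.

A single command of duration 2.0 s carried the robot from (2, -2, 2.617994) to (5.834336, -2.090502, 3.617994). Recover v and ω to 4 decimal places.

v = -2.0000, ω = 0.5000

Δθ = 3.617994 − 2.617994 = 1.000000
ω = Δθ/dt = 1.000000/2.0 = 0.5000
R = Δx/(sin θ' − sin θ) = -4.0000
v = R·ω = -4.0000·0.5000 = -2.0000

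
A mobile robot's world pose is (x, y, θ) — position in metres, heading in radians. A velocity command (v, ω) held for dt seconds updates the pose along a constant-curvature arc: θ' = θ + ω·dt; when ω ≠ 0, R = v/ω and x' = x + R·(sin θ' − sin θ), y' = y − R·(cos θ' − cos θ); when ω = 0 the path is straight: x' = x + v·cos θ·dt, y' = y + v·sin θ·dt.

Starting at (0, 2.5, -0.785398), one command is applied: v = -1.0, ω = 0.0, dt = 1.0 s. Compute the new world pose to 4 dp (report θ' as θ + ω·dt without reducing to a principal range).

θ' = -0.7854 + 0.0·1.0 = -0.7854
ω = 0 → straight: x' = 0 + -1.0·cos(-0.7854)·1.0 = -0.7071
y' = 2.5 + -1.0·sin(-0.7854)·1.0 = 3.2071

(-0.7071, 3.2071, -0.7854)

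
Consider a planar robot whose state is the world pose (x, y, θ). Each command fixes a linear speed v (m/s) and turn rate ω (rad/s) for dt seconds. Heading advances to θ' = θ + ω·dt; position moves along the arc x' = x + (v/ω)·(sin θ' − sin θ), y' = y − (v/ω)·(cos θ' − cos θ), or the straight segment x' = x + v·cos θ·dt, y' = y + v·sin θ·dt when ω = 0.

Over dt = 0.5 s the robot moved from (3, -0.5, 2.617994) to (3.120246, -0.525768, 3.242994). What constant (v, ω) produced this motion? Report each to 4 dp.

Δθ = 3.242994 − 2.617994 = 0.625000
ω = Δθ/dt = 0.625000/0.5 = 1.2500
R = Δx/(sin θ' − sin θ) = -0.2000
v = R·ω = -0.2000·1.2500 = -0.2500

v = -0.2500, ω = 1.2500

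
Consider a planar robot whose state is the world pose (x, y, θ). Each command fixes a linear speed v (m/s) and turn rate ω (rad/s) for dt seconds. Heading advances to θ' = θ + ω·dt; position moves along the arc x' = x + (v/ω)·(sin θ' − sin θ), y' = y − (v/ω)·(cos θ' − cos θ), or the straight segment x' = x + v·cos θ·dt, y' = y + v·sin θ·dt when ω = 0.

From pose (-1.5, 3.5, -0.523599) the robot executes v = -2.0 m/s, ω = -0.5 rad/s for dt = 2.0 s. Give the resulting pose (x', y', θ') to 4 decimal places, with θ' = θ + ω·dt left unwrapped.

(-3.4955, 6.7754, -1.5236)

θ' = -0.5236 + -0.5·2.0 = -1.5236
R = v/ω = -2.0/-0.5 = 4.0000
x' = -1.5 + 4.0000·(sin -1.5236 − sin -0.5236) = -3.4955
y' = 3.5 − 4.0000·(cos -1.5236 − cos -0.5236) = 6.7754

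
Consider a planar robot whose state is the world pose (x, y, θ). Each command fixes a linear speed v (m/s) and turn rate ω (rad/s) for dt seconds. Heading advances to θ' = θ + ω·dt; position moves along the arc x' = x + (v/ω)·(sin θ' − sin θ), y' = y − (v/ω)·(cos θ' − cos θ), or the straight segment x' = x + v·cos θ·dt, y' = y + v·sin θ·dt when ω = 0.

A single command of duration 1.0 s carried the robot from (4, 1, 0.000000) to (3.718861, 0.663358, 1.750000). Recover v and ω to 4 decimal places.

v = -0.5000, ω = 1.7500

Δθ = 1.750000 − 0.000000 = 1.750000
ω = Δθ/dt = 1.750000/1.0 = 1.7500
R = −Δy/(cos θ' − cos θ) = -0.2857
v = R·ω = -0.2857·1.7500 = -0.5000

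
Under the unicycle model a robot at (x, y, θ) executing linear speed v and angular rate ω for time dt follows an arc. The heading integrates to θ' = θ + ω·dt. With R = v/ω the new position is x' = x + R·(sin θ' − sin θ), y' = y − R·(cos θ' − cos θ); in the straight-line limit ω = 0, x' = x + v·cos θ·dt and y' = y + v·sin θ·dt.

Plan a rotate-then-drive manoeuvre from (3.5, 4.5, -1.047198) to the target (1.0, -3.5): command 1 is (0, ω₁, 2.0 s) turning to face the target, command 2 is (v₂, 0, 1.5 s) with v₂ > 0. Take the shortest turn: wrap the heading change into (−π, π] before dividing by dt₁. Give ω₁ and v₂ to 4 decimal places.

ω₁ = -0.4132, v₂ = 5.5877

heading to target = atan2(-3.5−4.5, 1−3.5) = -1.8737
Δθ = wrap(-1.8737 − -1.0472) = -0.8265; ω₁ = Δθ/dt₁ = -0.4132
distance = √((1−3.5)² + (-3.5−4.5)²) = 8.3815; v₂ = distance/dt₂ = 5.5877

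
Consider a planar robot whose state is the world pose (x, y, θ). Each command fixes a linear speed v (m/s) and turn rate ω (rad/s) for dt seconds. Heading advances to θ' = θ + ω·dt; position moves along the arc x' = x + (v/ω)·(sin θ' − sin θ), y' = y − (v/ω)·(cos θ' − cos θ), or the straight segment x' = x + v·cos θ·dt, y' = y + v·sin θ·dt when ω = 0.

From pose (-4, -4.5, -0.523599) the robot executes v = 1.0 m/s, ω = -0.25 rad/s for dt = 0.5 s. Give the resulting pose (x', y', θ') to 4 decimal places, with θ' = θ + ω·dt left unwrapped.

(-3.5837, -4.7764, -0.6486)

θ' = -0.5236 + -0.25·0.5 = -0.6486
R = v/ω = 1.0/-0.25 = -4.0000
x' = -4 + -4.0000·(sin -0.6486 − sin -0.5236) = -3.5837
y' = -4.5 − -4.0000·(cos -0.6486 − cos -0.5236) = -4.7764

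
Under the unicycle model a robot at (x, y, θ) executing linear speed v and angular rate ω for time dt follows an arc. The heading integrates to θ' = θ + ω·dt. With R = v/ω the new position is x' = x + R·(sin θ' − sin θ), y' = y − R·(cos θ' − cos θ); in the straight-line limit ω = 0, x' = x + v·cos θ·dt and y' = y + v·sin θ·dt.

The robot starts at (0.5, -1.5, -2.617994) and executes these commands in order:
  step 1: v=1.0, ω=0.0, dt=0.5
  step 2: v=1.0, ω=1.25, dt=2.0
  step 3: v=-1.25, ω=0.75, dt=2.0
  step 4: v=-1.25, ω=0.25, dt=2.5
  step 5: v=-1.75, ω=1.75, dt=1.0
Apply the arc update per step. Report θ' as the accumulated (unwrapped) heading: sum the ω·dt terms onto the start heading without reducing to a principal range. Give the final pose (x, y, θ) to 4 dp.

(0.4026, -8.0245, 3.7570)

step 1: θ'=-2.6180 (straight) → pose (0.0670, -1.7500, -2.6180)
step 2: θ'=-0.1180 (R=0.8000) → pose (0.3728, -3.2373, -0.1180)
step 3: θ'=1.3820 (R=-1.6667) → pose (-1.4604, -4.5796, 1.3820)
step 4: θ'=2.0070 (R=-5.0000) → pose (-1.0811, -7.6304, 2.0070)
step 5: θ'=3.7570 (R=-1.0000) → pose (0.4026, -8.0245, 3.7570)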